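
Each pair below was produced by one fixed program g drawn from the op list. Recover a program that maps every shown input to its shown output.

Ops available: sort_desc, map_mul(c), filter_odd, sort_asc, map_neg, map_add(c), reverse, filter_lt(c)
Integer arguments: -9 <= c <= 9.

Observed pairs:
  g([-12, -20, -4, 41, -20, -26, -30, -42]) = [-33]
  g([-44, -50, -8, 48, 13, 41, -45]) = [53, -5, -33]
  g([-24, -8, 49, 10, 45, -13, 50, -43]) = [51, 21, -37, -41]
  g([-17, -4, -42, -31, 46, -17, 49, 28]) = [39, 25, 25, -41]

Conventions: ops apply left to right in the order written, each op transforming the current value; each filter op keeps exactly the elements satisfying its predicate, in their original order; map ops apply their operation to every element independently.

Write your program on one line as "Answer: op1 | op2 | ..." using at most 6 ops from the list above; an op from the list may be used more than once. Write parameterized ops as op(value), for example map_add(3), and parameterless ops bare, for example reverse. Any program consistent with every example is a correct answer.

map_neg | reverse | map_add(8) | filter_odd | sort_desc

Check, running the answer program on each example:
  [-12, -20, -4, 41, -20, -26, -30, -42] -> [12, 20, 4, -41, 20, 26, 30, 42] -> [42, 30, 26, 20, -41, 4, 20, 12] -> [50, 38, 34, 28, -33, 12, 28, 20] -> [-33] -> [-33]
  [-44, -50, -8, 48, 13, 41, -45] -> [44, 50, 8, -48, -13, -41, 45] -> [45, -41, -13, -48, 8, 50, 44] -> [53, -33, -5, -40, 16, 58, 52] -> [53, -33, -5] -> [53, -5, -33]
  [-24, -8, 49, 10, 45, -13, 50, -43] -> [24, 8, -49, -10, -45, 13, -50, 43] -> [43, -50, 13, -45, -10, -49, 8, 24] -> [51, -42, 21, -37, -2, -41, 16, 32] -> [51, 21, -37, -41] -> [51, 21, -37, -41]
  [-17, -4, -42, -31, 46, -17, 49, 28] -> [17, 4, 42, 31, -46, 17, -49, -28] -> [-28, -49, 17, -46, 31, 42, 4, 17] -> [-20, -41, 25, -38, 39, 50, 12, 25] -> [-41, 25, 39, 25] -> [39, 25, 25, -41]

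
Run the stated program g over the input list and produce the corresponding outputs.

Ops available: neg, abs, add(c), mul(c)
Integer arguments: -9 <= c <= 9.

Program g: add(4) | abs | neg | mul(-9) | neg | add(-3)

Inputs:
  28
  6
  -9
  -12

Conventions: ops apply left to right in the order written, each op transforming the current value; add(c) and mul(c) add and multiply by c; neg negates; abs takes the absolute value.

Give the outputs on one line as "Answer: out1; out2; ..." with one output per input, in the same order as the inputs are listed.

-291; -93; -48; -75

Execution, op by op:
  28 -> 32 -> 32 -> -32 -> 288 -> -288 -> -291
  6 -> 10 -> 10 -> -10 -> 90 -> -90 -> -93
  -9 -> -5 -> 5 -> -5 -> 45 -> -45 -> -48
  -12 -> -8 -> 8 -> -8 -> 72 -> -72 -> -75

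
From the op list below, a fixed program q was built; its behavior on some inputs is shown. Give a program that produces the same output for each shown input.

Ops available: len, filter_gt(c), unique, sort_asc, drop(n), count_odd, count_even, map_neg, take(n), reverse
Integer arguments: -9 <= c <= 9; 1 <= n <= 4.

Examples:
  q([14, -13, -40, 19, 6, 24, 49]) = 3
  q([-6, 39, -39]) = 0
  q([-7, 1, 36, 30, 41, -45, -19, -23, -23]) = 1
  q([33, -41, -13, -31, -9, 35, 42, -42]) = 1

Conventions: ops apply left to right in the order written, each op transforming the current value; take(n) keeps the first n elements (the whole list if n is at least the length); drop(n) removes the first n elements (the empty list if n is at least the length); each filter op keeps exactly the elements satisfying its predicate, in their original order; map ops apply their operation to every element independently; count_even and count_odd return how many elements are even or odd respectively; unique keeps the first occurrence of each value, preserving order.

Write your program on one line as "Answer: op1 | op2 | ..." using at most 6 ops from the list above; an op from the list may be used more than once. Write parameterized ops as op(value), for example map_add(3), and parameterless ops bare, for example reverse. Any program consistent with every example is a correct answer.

map_neg | sort_asc | map_neg | unique | drop(2) | count_even

Check, running the answer program on each example:
  [14, -13, -40, 19, 6, 24, 49] -> [-14, 13, 40, -19, -6, -24, -49] -> [-49, -24, -19, -14, -6, 13, 40] -> [49, 24, 19, 14, 6, -13, -40] -> [49, 24, 19, 14, 6, -13, -40] -> [19, 14, 6, -13, -40] -> 3
  [-6, 39, -39] -> [6, -39, 39] -> [-39, 6, 39] -> [39, -6, -39] -> [39, -6, -39] -> [-39] -> 0
  [-7, 1, 36, 30, 41, -45, -19, -23, -23] -> [7, -1, -36, -30, -41, 45, 19, 23, 23] -> [-41, -36, -30, -1, 7, 19, 23, 23, 45] -> [41, 36, 30, 1, -7, -19, -23, -23, -45] -> [41, 36, 30, 1, -7, -19, -23, -45] -> [30, 1, -7, -19, -23, -45] -> 1
  [33, -41, -13, -31, -9, 35, 42, -42] -> [-33, 41, 13, 31, 9, -35, -42, 42] -> [-42, -35, -33, 9, 13, 31, 41, 42] -> [42, 35, 33, -9, -13, -31, -41, -42] -> [42, 35, 33, -9, -13, -31, -41, -42] -> [33, -9, -13, -31, -41, -42] -> 1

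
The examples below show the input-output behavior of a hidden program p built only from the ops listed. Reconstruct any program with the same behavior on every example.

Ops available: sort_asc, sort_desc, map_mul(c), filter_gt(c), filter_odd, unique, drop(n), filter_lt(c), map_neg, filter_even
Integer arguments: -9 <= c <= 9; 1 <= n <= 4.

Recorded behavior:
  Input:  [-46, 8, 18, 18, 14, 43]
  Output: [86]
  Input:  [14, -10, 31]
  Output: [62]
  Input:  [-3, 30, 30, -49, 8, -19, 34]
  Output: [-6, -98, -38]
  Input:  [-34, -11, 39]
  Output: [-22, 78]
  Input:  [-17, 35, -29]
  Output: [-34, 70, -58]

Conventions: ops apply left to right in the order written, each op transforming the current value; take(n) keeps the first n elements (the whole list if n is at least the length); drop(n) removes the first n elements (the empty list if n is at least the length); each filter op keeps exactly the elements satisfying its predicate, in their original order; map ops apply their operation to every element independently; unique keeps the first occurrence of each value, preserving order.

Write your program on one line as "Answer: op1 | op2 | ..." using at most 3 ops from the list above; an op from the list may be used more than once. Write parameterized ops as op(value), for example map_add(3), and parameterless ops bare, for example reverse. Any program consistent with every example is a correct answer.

filter_odd | map_mul(2)

Check, running the answer program on each example:
  [-46, 8, 18, 18, 14, 43] -> [43] -> [86]
  [14, -10, 31] -> [31] -> [62]
  [-3, 30, 30, -49, 8, -19, 34] -> [-3, -49, -19] -> [-6, -98, -38]
  [-34, -11, 39] -> [-11, 39] -> [-22, 78]
  [-17, 35, -29] -> [-17, 35, -29] -> [-34, 70, -58]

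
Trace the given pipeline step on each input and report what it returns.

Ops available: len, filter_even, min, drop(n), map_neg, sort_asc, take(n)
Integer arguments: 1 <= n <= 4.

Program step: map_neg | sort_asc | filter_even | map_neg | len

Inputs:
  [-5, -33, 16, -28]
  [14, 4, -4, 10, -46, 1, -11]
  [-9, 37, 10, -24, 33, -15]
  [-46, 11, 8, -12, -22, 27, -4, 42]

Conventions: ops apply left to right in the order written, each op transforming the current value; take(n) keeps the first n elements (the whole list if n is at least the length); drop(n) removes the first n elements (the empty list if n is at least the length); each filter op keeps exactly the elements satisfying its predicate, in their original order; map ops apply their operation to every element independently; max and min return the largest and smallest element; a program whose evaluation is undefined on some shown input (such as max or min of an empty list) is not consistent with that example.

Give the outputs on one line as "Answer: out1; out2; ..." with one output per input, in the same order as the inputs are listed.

Execution, op by op:
  [-5, -33, 16, -28] -> [5, 33, -16, 28] -> [-16, 5, 28, 33] -> [-16, 28] -> [16, -28] -> 2
  [14, 4, -4, 10, -46, 1, -11] -> [-14, -4, 4, -10, 46, -1, 11] -> [-14, -10, -4, -1, 4, 11, 46] -> [-14, -10, -4, 4, 46] -> [14, 10, 4, -4, -46] -> 5
  [-9, 37, 10, -24, 33, -15] -> [9, -37, -10, 24, -33, 15] -> [-37, -33, -10, 9, 15, 24] -> [-10, 24] -> [10, -24] -> 2
  [-46, 11, 8, -12, -22, 27, -4, 42] -> [46, -11, -8, 12, 22, -27, 4, -42] -> [-42, -27, -11, -8, 4, 12, 22, 46] -> [-42, -8, 4, 12, 22, 46] -> [42, 8, -4, -12, -22, -46] -> 6

2; 5; 2; 6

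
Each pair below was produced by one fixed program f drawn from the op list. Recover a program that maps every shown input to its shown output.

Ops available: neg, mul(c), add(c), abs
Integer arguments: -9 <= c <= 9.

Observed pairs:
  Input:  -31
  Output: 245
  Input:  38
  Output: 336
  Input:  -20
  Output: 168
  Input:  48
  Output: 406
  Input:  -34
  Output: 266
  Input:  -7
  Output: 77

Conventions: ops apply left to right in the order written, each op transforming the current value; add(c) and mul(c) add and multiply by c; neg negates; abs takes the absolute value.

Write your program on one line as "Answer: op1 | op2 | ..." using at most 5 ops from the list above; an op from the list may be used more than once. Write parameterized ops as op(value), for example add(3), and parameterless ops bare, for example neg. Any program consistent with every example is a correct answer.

add(3) | abs | add(7) | mul(7)

Check, running the answer program on each example:
  -31 -> -28 -> 28 -> 35 -> 245
  38 -> 41 -> 41 -> 48 -> 336
  -20 -> -17 -> 17 -> 24 -> 168
  48 -> 51 -> 51 -> 58 -> 406
  -34 -> -31 -> 31 -> 38 -> 266
  -7 -> -4 -> 4 -> 11 -> 77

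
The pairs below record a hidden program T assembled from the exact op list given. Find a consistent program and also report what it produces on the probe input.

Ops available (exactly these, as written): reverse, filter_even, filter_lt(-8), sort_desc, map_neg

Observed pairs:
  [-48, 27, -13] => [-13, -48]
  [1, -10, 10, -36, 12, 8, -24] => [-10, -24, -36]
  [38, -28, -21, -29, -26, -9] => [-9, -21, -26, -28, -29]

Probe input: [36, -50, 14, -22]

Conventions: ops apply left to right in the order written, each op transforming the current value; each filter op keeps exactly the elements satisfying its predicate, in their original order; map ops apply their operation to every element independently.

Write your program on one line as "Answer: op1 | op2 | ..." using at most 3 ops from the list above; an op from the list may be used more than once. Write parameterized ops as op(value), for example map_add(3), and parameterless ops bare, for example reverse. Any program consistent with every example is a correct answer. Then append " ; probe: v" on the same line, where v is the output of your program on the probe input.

sort_desc | filter_lt(-8) ; probe: [-22, -50]

Check, running the answer program on each example:
  [-48, 27, -13] -> [27, -13, -48] -> [-13, -48]
  [1, -10, 10, -36, 12, 8, -24] -> [12, 10, 8, 1, -10, -24, -36] -> [-10, -24, -36]
  [38, -28, -21, -29, -26, -9] -> [38, -9, -21, -26, -28, -29] -> [-9, -21, -26, -28, -29]
  probe: [36, -50, 14, -22] -> [36, 14, -22, -50] -> [-22, -50]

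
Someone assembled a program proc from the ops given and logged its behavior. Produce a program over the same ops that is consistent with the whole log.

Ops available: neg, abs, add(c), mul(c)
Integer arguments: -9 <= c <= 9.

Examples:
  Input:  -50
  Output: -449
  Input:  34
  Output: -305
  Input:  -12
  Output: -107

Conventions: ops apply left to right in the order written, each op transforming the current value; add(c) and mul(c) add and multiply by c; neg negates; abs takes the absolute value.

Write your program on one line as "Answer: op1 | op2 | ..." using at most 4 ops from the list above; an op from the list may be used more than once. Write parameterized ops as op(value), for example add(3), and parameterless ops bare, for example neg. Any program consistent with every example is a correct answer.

mul(-9) | abs | neg | add(1)

Check, running the answer program on each example:
  -50 -> 450 -> 450 -> -450 -> -449
  34 -> -306 -> 306 -> -306 -> -305
  -12 -> 108 -> 108 -> -108 -> -107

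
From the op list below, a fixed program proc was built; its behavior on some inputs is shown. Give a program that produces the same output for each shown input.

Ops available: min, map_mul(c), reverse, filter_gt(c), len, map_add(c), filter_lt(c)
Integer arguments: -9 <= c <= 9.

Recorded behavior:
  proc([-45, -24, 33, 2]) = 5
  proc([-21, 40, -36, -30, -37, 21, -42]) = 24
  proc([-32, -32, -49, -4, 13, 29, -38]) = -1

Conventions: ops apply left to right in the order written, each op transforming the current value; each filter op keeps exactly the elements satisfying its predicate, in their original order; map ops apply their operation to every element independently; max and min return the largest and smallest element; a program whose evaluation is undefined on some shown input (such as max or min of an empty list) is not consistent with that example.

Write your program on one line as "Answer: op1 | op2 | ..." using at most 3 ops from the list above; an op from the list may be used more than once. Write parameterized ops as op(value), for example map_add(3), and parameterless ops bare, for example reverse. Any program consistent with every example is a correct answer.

filter_gt(-7) | map_add(3) | min

Check, running the answer program on each example:
  [-45, -24, 33, 2] -> [33, 2] -> [36, 5] -> 5
  [-21, 40, -36, -30, -37, 21, -42] -> [40, 21] -> [43, 24] -> 24
  [-32, -32, -49, -4, 13, 29, -38] -> [-4, 13, 29] -> [-1, 16, 32] -> -1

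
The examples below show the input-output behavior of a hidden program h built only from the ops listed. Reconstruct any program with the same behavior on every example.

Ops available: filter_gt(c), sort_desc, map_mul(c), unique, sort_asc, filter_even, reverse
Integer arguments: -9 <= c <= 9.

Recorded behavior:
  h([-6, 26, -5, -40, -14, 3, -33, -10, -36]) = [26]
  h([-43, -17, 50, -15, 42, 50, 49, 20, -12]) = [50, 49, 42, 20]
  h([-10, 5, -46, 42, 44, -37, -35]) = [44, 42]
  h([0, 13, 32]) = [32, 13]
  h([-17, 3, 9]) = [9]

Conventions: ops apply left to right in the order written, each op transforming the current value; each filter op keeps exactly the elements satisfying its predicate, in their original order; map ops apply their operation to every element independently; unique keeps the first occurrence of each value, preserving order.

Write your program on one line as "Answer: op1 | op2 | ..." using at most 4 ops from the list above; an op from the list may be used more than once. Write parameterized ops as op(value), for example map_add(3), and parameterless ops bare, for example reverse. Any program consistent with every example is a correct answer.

filter_gt(5) | unique | sort_desc

Check, running the answer program on each example:
  [-6, 26, -5, -40, -14, 3, -33, -10, -36] -> [26] -> [26] -> [26]
  [-43, -17, 50, -15, 42, 50, 49, 20, -12] -> [50, 42, 50, 49, 20] -> [50, 42, 49, 20] -> [50, 49, 42, 20]
  [-10, 5, -46, 42, 44, -37, -35] -> [42, 44] -> [42, 44] -> [44, 42]
  [0, 13, 32] -> [13, 32] -> [13, 32] -> [32, 13]
  [-17, 3, 9] -> [9] -> [9] -> [9]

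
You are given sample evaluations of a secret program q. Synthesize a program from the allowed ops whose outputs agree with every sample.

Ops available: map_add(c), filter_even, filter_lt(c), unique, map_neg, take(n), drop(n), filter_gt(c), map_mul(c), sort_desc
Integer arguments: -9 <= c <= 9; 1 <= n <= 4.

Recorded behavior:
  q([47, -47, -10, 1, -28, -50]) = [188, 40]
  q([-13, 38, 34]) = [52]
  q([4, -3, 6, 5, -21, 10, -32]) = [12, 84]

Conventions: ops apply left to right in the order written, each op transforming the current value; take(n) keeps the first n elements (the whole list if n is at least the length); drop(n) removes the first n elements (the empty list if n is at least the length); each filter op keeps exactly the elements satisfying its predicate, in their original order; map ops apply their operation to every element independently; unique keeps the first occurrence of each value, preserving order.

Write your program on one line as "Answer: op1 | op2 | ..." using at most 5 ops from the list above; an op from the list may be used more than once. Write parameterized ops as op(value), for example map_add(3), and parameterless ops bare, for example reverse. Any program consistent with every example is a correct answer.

filter_lt(3) | map_neg | take(2) | map_mul(4)

Check, running the answer program on each example:
  [47, -47, -10, 1, -28, -50] -> [-47, -10, 1, -28, -50] -> [47, 10, -1, 28, 50] -> [47, 10] -> [188, 40]
  [-13, 38, 34] -> [-13] -> [13] -> [13] -> [52]
  [4, -3, 6, 5, -21, 10, -32] -> [-3, -21, -32] -> [3, 21, 32] -> [3, 21] -> [12, 84]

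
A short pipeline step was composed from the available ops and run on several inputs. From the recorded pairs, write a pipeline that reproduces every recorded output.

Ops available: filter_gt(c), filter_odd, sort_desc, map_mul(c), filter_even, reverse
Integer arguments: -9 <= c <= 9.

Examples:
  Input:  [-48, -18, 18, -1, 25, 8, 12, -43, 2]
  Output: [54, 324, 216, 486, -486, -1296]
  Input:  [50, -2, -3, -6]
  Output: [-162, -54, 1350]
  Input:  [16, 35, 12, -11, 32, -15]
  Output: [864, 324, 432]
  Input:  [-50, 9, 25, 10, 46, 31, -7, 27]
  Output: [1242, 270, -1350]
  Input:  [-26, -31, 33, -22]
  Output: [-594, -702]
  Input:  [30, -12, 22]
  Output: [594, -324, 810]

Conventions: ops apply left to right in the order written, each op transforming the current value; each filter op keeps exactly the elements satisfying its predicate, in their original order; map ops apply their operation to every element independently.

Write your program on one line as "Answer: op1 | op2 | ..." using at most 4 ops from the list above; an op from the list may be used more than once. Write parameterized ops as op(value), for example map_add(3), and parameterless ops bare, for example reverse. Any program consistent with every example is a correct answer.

map_mul(3) | reverse | map_mul(9) | filter_even

Check, running the answer program on each example:
  [-48, -18, 18, -1, 25, 8, 12, -43, 2] -> [-144, -54, 54, -3, 75, 24, 36, -129, 6] -> [6, -129, 36, 24, 75, -3, 54, -54, -144] -> [54, -1161, 324, 216, 675, -27, 486, -486, -1296] -> [54, 324, 216, 486, -486, -1296]
  [50, -2, -3, -6] -> [150, -6, -9, -18] -> [-18, -9, -6, 150] -> [-162, -81, -54, 1350] -> [-162, -54, 1350]
  [16, 35, 12, -11, 32, -15] -> [48, 105, 36, -33, 96, -45] -> [-45, 96, -33, 36, 105, 48] -> [-405, 864, -297, 324, 945, 432] -> [864, 324, 432]
  [-50, 9, 25, 10, 46, 31, -7, 27] -> [-150, 27, 75, 30, 138, 93, -21, 81] -> [81, -21, 93, 138, 30, 75, 27, -150] -> [729, -189, 837, 1242, 270, 675, 243, -1350] -> [1242, 270, -1350]
  [-26, -31, 33, -22] -> [-78, -93, 99, -66] -> [-66, 99, -93, -78] -> [-594, 891, -837, -702] -> [-594, -702]
  [30, -12, 22] -> [90, -36, 66] -> [66, -36, 90] -> [594, -324, 810] -> [594, -324, 810]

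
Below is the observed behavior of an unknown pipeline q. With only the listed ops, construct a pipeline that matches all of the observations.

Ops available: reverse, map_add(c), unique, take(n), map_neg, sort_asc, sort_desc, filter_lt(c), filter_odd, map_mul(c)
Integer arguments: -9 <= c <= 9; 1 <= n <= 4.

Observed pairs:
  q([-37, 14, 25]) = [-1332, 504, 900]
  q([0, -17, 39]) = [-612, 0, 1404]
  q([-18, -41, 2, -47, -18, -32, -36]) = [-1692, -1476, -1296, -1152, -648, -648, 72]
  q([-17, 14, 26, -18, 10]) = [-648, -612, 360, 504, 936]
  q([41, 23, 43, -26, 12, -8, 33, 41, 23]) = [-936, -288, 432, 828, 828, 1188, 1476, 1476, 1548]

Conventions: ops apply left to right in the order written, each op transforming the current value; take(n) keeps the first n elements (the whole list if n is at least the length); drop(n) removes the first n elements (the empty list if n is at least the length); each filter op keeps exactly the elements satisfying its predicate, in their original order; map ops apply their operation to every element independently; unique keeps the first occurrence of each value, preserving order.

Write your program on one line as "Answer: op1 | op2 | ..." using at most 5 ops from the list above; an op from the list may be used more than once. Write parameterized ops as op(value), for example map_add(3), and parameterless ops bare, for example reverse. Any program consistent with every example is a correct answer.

map_mul(-9) | map_mul(4) | map_neg | sort_desc | reverse

Check, running the answer program on each example:
  [-37, 14, 25] -> [333, -126, -225] -> [1332, -504, -900] -> [-1332, 504, 900] -> [900, 504, -1332] -> [-1332, 504, 900]
  [0, -17, 39] -> [0, 153, -351] -> [0, 612, -1404] -> [0, -612, 1404] -> [1404, 0, -612] -> [-612, 0, 1404]
  [-18, -41, 2, -47, -18, -32, -36] -> [162, 369, -18, 423, 162, 288, 324] -> [648, 1476, -72, 1692, 648, 1152, 1296] -> [-648, -1476, 72, -1692, -648, -1152, -1296] -> [72, -648, -648, -1152, -1296, -1476, -1692] -> [-1692, -1476, -1296, -1152, -648, -648, 72]
  [-17, 14, 26, -18, 10] -> [153, -126, -234, 162, -90] -> [612, -504, -936, 648, -360] -> [-612, 504, 936, -648, 360] -> [936, 504, 360, -612, -648] -> [-648, -612, 360, 504, 936]
  [41, 23, 43, -26, 12, -8, 33, 41, 23] -> [-369, -207, -387, 234, -108, 72, -297, -369, -207] -> [-1476, -828, -1548, 936, -432, 288, -1188, -1476, -828] -> [1476, 828, 1548, -936, 432, -288, 1188, 1476, 828] -> [1548, 1476, 1476, 1188, 828, 828, 432, -288, -936] -> [-936, -288, 432, 828, 828, 1188, 1476, 1476, 1548]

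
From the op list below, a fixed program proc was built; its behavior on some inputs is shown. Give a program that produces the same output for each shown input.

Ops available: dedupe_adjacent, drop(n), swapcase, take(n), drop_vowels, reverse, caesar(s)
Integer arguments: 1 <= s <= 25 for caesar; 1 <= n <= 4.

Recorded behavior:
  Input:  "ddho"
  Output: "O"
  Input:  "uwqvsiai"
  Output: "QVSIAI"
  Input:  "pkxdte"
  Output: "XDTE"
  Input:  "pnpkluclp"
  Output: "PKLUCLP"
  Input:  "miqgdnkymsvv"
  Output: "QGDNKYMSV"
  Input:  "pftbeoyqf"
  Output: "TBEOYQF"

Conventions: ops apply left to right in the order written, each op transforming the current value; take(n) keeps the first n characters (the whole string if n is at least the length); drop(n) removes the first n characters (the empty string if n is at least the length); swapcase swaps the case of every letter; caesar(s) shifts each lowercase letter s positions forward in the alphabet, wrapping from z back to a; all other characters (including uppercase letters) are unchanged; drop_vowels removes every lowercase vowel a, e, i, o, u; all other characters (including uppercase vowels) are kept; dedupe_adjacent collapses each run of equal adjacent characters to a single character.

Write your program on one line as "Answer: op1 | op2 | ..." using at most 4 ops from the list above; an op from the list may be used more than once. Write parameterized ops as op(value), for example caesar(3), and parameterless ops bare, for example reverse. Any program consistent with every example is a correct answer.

swapcase | dedupe_adjacent | drop(2)

Check, running the answer program on each example:
  "ddho" -> "DDHO" -> "DHO" -> "O"
  "uwqvsiai" -> "UWQVSIAI" -> "UWQVSIAI" -> "QVSIAI"
  "pkxdte" -> "PKXDTE" -> "PKXDTE" -> "XDTE"
  "pnpkluclp" -> "PNPKLUCLP" -> "PNPKLUCLP" -> "PKLUCLP"
  "miqgdnkymsvv" -> "MIQGDNKYMSVV" -> "MIQGDNKYMSV" -> "QGDNKYMSV"
  "pftbeoyqf" -> "PFTBEOYQF" -> "PFTBEOYQF" -> "TBEOYQF"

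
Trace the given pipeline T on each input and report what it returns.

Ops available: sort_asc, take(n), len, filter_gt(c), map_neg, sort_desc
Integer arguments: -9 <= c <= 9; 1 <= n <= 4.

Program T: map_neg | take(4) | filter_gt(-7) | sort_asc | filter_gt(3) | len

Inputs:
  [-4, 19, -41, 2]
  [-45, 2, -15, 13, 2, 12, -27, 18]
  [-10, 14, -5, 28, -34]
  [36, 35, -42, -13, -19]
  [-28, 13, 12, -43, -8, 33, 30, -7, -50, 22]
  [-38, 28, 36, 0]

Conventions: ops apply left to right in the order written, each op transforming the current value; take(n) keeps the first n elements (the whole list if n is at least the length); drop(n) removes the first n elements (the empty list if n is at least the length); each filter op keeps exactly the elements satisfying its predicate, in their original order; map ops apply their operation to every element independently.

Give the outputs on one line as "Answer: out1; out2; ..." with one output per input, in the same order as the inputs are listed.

Execution, op by op:
  [-4, 19, -41, 2] -> [4, -19, 41, -2] -> [4, -19, 41, -2] -> [4, 41, -2] -> [-2, 4, 41] -> [4, 41] -> 2
  [-45, 2, -15, 13, 2, 12, -27, 18] -> [45, -2, 15, -13, -2, -12, 27, -18] -> [45, -2, 15, -13] -> [45, -2, 15] -> [-2, 15, 45] -> [15, 45] -> 2
  [-10, 14, -5, 28, -34] -> [10, -14, 5, -28, 34] -> [10, -14, 5, -28] -> [10, 5] -> [5, 10] -> [5, 10] -> 2
  [36, 35, -42, -13, -19] -> [-36, -35, 42, 13, 19] -> [-36, -35, 42, 13] -> [42, 13] -> [13, 42] -> [13, 42] -> 2
  [-28, 13, 12, -43, -8, 33, 30, -7, -50, 22] -> [28, -13, -12, 43, 8, -33, -30, 7, 50, -22] -> [28, -13, -12, 43] -> [28, 43] -> [28, 43] -> [28, 43] -> 2
  [-38, 28, 36, 0] -> [38, -28, -36, 0] -> [38, -28, -36, 0] -> [38, 0] -> [0, 38] -> [38] -> 1

2; 2; 2; 2; 2; 1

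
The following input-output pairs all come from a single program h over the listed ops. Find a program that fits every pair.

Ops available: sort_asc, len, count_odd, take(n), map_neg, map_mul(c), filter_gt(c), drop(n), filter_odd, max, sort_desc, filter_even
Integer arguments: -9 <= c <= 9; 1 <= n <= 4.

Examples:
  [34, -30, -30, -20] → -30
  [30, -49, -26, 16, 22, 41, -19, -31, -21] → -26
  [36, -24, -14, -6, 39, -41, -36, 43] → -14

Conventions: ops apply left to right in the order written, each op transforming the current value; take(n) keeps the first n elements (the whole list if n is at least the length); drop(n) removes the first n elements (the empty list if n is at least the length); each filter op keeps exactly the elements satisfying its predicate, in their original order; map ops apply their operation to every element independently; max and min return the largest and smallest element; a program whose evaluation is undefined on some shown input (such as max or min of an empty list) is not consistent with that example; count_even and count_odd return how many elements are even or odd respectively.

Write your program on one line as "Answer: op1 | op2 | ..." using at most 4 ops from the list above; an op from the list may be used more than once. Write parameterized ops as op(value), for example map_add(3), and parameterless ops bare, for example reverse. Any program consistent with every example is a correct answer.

take(3) | drop(2) | max

Check, running the answer program on each example:
  [34, -30, -30, -20] -> [34, -30, -30] -> [-30] -> -30
  [30, -49, -26, 16, 22, 41, -19, -31, -21] -> [30, -49, -26] -> [-26] -> -26
  [36, -24, -14, -6, 39, -41, -36, 43] -> [36, -24, -14] -> [-14] -> -14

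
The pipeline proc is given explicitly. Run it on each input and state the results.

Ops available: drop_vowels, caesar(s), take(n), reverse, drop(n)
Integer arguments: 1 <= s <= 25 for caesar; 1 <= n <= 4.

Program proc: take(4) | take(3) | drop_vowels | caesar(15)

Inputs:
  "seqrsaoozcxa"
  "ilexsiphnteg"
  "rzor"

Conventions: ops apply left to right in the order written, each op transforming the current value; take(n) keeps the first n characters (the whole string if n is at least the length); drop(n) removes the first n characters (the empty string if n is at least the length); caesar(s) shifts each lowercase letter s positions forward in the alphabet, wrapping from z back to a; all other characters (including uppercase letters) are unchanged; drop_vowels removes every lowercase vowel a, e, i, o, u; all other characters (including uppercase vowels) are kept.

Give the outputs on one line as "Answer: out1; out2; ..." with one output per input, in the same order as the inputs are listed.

Execution, op by op:
  "seqrsaoozcxa" -> "seqr" -> "seq" -> "sq" -> "hf"
  "ilexsiphnteg" -> "ilex" -> "ile" -> "l" -> "a"
  "rzor" -> "rzor" -> "rzo" -> "rz" -> "go"

"hf"; "a"; "go"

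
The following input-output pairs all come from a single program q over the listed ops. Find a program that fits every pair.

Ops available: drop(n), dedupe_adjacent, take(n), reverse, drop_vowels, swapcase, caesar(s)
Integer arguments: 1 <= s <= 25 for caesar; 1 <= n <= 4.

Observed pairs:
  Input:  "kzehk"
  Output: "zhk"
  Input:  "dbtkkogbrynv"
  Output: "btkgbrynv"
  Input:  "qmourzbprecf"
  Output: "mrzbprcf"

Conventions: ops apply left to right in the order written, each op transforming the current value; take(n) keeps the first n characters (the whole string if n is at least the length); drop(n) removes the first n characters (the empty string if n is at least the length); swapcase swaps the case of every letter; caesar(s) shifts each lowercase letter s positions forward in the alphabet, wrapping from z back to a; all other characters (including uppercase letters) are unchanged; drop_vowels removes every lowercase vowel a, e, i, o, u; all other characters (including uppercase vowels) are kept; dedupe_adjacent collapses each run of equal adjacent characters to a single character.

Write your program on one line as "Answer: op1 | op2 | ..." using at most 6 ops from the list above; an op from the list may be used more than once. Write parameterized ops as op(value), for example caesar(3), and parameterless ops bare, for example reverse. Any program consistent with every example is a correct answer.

swapcase | drop(1) | swapcase | dedupe_adjacent | drop_vowels

Check, running the answer program on each example:
  "kzehk" -> "KZEHK" -> "ZEHK" -> "zehk" -> "zehk" -> "zhk"
  "dbtkkogbrynv" -> "DBTKKOGBRYNV" -> "BTKKOGBRYNV" -> "btkkogbrynv" -> "btkogbrynv" -> "btkgbrynv"
  "qmourzbprecf" -> "QMOURZBPRECF" -> "MOURZBPRECF" -> "mourzbprecf" -> "mourzbprecf" -> "mrzbprcf"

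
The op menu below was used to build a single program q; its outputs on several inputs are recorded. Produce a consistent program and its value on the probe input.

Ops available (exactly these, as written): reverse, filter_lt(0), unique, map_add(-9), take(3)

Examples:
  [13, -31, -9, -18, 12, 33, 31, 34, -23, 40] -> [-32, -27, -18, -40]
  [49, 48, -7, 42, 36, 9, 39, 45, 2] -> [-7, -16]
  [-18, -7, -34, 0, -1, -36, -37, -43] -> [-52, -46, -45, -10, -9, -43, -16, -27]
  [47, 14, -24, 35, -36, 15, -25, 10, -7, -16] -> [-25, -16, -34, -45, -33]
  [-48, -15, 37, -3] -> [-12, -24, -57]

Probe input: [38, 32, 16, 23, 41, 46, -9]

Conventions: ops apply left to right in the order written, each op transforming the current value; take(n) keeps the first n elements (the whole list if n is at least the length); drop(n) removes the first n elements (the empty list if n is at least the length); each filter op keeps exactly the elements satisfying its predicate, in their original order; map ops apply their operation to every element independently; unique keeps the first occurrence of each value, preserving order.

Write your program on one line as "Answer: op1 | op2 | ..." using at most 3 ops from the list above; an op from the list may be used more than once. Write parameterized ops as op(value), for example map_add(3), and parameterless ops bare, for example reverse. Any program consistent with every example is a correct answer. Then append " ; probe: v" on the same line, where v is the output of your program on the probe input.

map_add(-9) | filter_lt(0) | reverse ; probe: [-18]

Check, running the answer program on each example:
  [13, -31, -9, -18, 12, 33, 31, 34, -23, 40] -> [4, -40, -18, -27, 3, 24, 22, 25, -32, 31] -> [-40, -18, -27, -32] -> [-32, -27, -18, -40]
  [49, 48, -7, 42, 36, 9, 39, 45, 2] -> [40, 39, -16, 33, 27, 0, 30, 36, -7] -> [-16, -7] -> [-7, -16]
  [-18, -7, -34, 0, -1, -36, -37, -43] -> [-27, -16, -43, -9, -10, -45, -46, -52] -> [-27, -16, -43, -9, -10, -45, -46, -52] -> [-52, -46, -45, -10, -9, -43, -16, -27]
  [47, 14, -24, 35, -36, 15, -25, 10, -7, -16] -> [38, 5, -33, 26, -45, 6, -34, 1, -16, -25] -> [-33, -45, -34, -16, -25] -> [-25, -16, -34, -45, -33]
  [-48, -15, 37, -3] -> [-57, -24, 28, -12] -> [-57, -24, -12] -> [-12, -24, -57]
  probe: [38, 32, 16, 23, 41, 46, -9] -> [29, 23, 7, 14, 32, 37, -18] -> [-18] -> [-18]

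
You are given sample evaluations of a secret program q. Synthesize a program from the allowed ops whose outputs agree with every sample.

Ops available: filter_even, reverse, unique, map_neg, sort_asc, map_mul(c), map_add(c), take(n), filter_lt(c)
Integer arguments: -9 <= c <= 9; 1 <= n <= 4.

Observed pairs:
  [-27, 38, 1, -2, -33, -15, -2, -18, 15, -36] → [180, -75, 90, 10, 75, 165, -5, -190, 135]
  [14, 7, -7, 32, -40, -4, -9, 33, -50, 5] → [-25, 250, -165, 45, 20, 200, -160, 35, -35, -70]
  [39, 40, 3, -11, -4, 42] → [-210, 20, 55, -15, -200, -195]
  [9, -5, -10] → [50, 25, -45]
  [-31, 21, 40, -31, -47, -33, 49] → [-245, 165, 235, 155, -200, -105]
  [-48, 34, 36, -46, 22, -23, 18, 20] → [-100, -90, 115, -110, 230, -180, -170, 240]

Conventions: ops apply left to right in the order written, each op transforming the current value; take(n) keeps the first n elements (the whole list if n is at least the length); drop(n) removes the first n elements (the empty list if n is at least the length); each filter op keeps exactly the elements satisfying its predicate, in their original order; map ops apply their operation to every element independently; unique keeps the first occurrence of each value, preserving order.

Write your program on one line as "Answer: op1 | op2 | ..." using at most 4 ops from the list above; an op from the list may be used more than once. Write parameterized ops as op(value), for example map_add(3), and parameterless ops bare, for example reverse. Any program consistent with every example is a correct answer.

reverse | unique | map_mul(5) | map_mul(-1)

Check, running the answer program on each example:
  [-27, 38, 1, -2, -33, -15, -2, -18, 15, -36] -> [-36, 15, -18, -2, -15, -33, -2, 1, 38, -27] -> [-36, 15, -18, -2, -15, -33, 1, 38, -27] -> [-180, 75, -90, -10, -75, -165, 5, 190, -135] -> [180, -75, 90, 10, 75, 165, -5, -190, 135]
  [14, 7, -7, 32, -40, -4, -9, 33, -50, 5] -> [5, -50, 33, -9, -4, -40, 32, -7, 7, 14] -> [5, -50, 33, -9, -4, -40, 32, -7, 7, 14] -> [25, -250, 165, -45, -20, -200, 160, -35, 35, 70] -> [-25, 250, -165, 45, 20, 200, -160, 35, -35, -70]
  [39, 40, 3, -11, -4, 42] -> [42, -4, -11, 3, 40, 39] -> [42, -4, -11, 3, 40, 39] -> [210, -20, -55, 15, 200, 195] -> [-210, 20, 55, -15, -200, -195]
  [9, -5, -10] -> [-10, -5, 9] -> [-10, -5, 9] -> [-50, -25, 45] -> [50, 25, -45]
  [-31, 21, 40, -31, -47, -33, 49] -> [49, -33, -47, -31, 40, 21, -31] -> [49, -33, -47, -31, 40, 21] -> [245, -165, -235, -155, 200, 105] -> [-245, 165, 235, 155, -200, -105]
  [-48, 34, 36, -46, 22, -23, 18, 20] -> [20, 18, -23, 22, -46, 36, 34, -48] -> [20, 18, -23, 22, -46, 36, 34, -48] -> [100, 90, -115, 110, -230, 180, 170, -240] -> [-100, -90, 115, -110, 230, -180, -170, 240]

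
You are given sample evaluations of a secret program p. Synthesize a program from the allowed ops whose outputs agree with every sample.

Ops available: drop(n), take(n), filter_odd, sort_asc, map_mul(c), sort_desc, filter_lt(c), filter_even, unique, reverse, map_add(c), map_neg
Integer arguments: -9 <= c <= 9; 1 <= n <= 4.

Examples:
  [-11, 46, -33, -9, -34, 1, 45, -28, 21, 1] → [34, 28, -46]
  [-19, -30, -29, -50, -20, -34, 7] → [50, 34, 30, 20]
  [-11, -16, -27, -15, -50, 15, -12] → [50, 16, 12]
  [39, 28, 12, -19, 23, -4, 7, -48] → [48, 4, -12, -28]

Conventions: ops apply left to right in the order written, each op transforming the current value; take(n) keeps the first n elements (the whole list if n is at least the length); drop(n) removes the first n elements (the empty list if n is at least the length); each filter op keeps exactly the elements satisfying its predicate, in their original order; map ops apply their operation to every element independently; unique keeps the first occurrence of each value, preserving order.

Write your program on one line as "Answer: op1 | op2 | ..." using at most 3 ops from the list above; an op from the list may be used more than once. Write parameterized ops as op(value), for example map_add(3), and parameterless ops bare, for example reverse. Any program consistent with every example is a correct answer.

sort_asc | filter_even | map_neg

Check, running the answer program on each example:
  [-11, 46, -33, -9, -34, 1, 45, -28, 21, 1] -> [-34, -33, -28, -11, -9, 1, 1, 21, 45, 46] -> [-34, -28, 46] -> [34, 28, -46]
  [-19, -30, -29, -50, -20, -34, 7] -> [-50, -34, -30, -29, -20, -19, 7] -> [-50, -34, -30, -20] -> [50, 34, 30, 20]
  [-11, -16, -27, -15, -50, 15, -12] -> [-50, -27, -16, -15, -12, -11, 15] -> [-50, -16, -12] -> [50, 16, 12]
  [39, 28, 12, -19, 23, -4, 7, -48] -> [-48, -19, -4, 7, 12, 23, 28, 39] -> [-48, -4, 12, 28] -> [48, 4, -12, -28]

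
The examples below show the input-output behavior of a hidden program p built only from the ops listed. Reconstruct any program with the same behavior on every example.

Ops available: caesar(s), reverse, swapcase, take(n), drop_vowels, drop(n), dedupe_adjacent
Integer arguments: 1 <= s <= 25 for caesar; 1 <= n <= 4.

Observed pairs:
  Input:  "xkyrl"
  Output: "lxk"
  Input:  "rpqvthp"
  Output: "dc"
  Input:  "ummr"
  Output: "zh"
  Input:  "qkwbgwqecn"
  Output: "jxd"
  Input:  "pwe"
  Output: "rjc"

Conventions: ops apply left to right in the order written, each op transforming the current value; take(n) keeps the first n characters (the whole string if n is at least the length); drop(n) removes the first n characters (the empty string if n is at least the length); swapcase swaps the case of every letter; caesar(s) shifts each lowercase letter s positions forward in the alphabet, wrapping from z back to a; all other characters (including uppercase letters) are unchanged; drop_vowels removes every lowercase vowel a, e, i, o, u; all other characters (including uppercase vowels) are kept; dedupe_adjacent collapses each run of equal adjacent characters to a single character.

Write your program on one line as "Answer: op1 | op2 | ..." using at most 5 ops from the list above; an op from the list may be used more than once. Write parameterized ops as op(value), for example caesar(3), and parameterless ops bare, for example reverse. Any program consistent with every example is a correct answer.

caesar(13) | take(3) | drop_vowels | reverse | dedupe_adjacent

Check, running the answer program on each example:
  "xkyrl" -> "kxley" -> "kxl" -> "kxl" -> "lxk" -> "lxk"
  "rpqvthp" -> "ecdiguc" -> "ecd" -> "cd" -> "dc" -> "dc"
  "ummr" -> "hzze" -> "hzz" -> "hzz" -> "zzh" -> "zh"
  "qkwbgwqecn" -> "dxjotjdrpa" -> "dxj" -> "dxj" -> "jxd" -> "jxd"
  "pwe" -> "cjr" -> "cjr" -> "cjr" -> "rjc" -> "rjc"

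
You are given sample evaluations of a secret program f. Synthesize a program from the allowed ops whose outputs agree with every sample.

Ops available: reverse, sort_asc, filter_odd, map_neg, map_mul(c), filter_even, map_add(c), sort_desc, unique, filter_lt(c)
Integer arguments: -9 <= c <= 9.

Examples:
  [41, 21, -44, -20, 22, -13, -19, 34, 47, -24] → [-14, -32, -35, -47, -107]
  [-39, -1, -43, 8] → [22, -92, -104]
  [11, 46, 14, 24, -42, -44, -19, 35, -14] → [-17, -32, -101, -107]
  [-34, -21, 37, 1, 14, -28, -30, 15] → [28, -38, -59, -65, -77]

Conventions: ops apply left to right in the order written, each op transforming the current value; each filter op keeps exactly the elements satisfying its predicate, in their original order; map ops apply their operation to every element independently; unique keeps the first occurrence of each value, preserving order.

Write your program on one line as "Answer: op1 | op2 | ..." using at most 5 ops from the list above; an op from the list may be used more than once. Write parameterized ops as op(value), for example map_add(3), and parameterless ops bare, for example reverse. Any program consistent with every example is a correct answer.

filter_lt(6) | map_add(8) | sort_desc | map_mul(3) | map_add(1)

Check, running the answer program on each example:
  [41, 21, -44, -20, 22, -13, -19, 34, 47, -24] -> [-44, -20, -13, -19, -24] -> [-36, -12, -5, -11, -16] -> [-5, -11, -12, -16, -36] -> [-15, -33, -36, -48, -108] -> [-14, -32, -35, -47, -107]
  [-39, -1, -43, 8] -> [-39, -1, -43] -> [-31, 7, -35] -> [7, -31, -35] -> [21, -93, -105] -> [22, -92, -104]
  [11, 46, 14, 24, -42, -44, -19, 35, -14] -> [-42, -44, -19, -14] -> [-34, -36, -11, -6] -> [-6, -11, -34, -36] -> [-18, -33, -102, -108] -> [-17, -32, -101, -107]
  [-34, -21, 37, 1, 14, -28, -30, 15] -> [-34, -21, 1, -28, -30] -> [-26, -13, 9, -20, -22] -> [9, -13, -20, -22, -26] -> [27, -39, -60, -66, -78] -> [28, -38, -59, -65, -77]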